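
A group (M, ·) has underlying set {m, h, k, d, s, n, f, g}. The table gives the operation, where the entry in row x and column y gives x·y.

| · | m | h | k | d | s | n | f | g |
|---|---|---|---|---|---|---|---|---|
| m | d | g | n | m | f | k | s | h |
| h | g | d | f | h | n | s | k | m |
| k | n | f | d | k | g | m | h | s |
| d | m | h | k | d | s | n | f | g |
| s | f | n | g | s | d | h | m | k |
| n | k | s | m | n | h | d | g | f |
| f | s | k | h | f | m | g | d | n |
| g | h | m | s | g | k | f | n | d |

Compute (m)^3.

m^1 = m
m^2 = m·m = d
m^3 = d·m = m

m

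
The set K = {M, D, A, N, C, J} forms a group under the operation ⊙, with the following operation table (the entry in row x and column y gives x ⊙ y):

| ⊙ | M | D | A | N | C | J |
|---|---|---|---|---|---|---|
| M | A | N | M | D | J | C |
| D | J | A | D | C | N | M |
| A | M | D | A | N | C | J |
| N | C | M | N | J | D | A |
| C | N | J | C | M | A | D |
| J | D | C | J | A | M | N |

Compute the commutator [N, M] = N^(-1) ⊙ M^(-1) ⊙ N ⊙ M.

N

Identity is A; from the table N^(-1) = J and M^(-1) = M.
J ⊙ M = D
D ⊙ N = C
C ⊙ M = N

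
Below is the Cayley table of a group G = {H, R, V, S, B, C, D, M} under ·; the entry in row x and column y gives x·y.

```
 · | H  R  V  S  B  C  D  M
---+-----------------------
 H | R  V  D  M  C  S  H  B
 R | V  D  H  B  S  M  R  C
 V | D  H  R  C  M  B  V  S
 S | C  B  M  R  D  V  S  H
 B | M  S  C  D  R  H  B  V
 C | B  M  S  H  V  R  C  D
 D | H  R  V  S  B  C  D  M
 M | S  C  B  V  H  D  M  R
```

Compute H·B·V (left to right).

S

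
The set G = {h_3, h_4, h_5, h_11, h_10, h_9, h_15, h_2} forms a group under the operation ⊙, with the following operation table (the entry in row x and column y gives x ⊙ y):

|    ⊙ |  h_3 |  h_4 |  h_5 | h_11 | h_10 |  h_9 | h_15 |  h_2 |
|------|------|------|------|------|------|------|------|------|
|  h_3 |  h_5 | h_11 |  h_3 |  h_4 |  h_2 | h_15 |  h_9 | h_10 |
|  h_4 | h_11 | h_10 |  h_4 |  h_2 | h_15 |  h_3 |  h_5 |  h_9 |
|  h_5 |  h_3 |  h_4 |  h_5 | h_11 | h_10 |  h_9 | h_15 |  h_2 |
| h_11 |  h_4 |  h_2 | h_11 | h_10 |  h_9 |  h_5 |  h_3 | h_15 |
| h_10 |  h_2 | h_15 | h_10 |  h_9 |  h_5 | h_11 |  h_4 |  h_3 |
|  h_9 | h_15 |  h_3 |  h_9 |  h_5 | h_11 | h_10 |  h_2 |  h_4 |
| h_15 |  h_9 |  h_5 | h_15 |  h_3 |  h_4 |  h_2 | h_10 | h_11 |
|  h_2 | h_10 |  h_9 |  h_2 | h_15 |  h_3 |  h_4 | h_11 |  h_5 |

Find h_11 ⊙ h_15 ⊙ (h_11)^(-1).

The identity is h_5. In row h_11, the entry h_5 sits in column h_9, so h_11^(-1) = h_9.
h_11 ⊙ h_15 = h_3
h_3 ⊙ h_9 = h_15

h_15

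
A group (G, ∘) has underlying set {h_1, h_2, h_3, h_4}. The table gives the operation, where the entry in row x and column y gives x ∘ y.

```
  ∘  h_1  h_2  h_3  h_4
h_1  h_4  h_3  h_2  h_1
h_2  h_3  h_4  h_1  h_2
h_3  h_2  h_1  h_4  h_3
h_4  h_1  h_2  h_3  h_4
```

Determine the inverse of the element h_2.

h_2

First locate the identity: row h_4 matches the header, so h_4 is the identity.
Scan row h_2 for h_4: h_2 ∘ h_2 = h_4. Hence h_2^(-1) = h_2.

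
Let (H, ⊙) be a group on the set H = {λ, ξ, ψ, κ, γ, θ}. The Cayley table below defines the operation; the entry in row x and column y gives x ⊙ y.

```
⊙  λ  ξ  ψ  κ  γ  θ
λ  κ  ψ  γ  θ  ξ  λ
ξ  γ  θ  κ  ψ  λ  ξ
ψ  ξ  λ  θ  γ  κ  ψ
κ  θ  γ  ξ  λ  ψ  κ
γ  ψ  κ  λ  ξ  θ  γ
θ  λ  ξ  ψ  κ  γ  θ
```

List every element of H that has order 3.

{κ, λ}

Identity is θ. Compute the order of each non-identity element by repeated multiplication:
  λ: λ → κ → θ  (order 3)
  ξ: ξ → θ  (order 2)
  ψ: ψ → θ  (order 2)
  κ: κ → λ → θ  (order 3)
  γ: γ → θ  (order 2)
Elements of order 3: {κ, λ}.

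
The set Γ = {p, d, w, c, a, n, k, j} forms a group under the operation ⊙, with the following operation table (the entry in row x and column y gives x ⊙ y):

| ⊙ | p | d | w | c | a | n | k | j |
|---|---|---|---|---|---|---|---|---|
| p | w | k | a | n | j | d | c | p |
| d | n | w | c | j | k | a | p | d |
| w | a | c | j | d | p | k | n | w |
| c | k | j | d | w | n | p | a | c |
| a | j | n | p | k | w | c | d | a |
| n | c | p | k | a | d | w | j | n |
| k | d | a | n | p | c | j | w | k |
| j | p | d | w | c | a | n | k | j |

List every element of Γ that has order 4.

{a, c, d, k, n, p}

Identity is j. Compute the order of each non-identity element by repeated multiplication:
  p: p → w → a → j  (order 4)
  d: d → w → c → j  (order 4)
  w: w → j  (order 2)
  c: c → w → d → j  (order 4)
  a: a → w → p → j  (order 4)
  n: n → w → k → j  (order 4)
  k: k → w → n → j  (order 4)
Elements of order 4: {a, c, d, k, n, p}.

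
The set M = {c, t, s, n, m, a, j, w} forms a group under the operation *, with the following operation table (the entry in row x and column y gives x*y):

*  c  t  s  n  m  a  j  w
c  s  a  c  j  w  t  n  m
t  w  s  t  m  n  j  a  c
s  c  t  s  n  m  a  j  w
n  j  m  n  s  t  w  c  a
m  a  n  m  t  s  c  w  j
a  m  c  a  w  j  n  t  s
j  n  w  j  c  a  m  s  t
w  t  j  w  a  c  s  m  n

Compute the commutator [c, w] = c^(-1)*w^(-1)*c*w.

Identity is s; from the table c^(-1) = c and w^(-1) = a.
c*a = t
t*c = w
w*w = n
(Structurally, M here is isomorphic to the dihedral group D_4.)

n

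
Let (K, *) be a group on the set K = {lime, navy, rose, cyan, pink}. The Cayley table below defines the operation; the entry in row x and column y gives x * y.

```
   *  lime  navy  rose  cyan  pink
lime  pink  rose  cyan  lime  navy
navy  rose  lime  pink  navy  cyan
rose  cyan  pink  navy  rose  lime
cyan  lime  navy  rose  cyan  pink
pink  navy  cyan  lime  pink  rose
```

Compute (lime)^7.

pink

lime^1 = lime
lime^2 = lime * lime = pink
lime^3 = pink * lime = navy
lime^4 = navy * lime = rose
lime^5 = rose * lime = cyan
lime^6 = cyan * lime = lime
lime^7 = lime * lime = pink
(Structurally, K here is isomorphic to the cyclic group Z_5.)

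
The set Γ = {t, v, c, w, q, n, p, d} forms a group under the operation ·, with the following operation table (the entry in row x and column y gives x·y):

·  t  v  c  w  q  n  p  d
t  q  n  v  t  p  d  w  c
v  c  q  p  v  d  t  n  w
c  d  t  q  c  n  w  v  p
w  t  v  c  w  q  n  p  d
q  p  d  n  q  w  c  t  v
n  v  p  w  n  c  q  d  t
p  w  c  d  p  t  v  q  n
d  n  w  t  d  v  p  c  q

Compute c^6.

c^1 = c
c^2 = c·c = q
c^3 = q·c = n
c^4 = n·c = w
c^5 = w·c = c
c^6 = c·c = q

q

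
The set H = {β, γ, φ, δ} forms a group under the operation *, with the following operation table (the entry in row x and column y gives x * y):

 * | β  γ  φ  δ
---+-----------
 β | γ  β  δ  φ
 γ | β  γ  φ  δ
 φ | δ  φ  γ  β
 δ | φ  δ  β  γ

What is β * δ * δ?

β

β * δ = φ
φ * δ = β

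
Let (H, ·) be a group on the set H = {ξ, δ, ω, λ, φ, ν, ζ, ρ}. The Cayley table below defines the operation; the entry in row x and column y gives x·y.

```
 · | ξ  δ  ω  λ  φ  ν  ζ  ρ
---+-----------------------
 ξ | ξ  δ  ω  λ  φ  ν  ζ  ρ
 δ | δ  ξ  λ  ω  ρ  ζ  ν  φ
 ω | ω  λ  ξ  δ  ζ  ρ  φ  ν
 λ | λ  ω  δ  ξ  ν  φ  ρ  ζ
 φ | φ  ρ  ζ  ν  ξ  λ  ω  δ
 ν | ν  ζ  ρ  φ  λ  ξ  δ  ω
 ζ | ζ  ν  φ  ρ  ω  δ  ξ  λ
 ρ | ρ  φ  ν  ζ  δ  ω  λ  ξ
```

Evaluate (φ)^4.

φ^1 = φ
φ^2 = φ·φ = ξ
φ^3 = ξ·φ = φ
φ^4 = φ·φ = ξ

ξ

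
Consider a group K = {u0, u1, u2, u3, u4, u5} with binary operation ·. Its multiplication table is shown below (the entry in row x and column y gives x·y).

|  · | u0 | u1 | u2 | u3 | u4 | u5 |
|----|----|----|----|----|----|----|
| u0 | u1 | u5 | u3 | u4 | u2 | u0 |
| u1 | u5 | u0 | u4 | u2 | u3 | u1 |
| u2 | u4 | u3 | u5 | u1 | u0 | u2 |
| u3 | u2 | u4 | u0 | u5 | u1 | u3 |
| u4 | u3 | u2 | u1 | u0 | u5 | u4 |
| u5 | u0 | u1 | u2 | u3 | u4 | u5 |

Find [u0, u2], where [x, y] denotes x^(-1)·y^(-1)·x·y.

u0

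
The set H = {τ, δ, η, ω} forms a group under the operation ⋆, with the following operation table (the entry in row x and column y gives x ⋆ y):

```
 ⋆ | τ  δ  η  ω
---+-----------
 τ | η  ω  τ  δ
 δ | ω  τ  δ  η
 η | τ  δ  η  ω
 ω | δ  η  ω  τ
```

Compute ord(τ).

The identity element is η (its row matches the header).
τ^1 = τ
τ^2 = τ ⋆ τ = η
The first power of τ equal to the identity is τ^2, so ord(τ) = 2.

2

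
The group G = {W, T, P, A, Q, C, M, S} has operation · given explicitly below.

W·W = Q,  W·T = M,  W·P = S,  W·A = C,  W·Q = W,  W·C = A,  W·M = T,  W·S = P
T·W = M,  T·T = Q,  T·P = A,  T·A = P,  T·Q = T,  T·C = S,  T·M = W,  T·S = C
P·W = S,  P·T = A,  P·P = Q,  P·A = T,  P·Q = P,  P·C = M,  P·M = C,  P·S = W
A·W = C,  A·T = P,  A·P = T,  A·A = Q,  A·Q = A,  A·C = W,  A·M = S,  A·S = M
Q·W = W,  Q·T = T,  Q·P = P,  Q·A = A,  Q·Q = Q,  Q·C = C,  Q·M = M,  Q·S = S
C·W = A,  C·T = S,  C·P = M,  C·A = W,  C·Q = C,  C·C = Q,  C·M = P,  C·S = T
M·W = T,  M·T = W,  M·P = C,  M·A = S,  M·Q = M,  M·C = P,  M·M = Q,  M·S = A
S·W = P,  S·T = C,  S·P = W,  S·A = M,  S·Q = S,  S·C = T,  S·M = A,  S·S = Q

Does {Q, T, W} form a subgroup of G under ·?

W·T = M, which is not in {Q, T, W}.
The subset is not closed under ·, so it is not a subgroup.

No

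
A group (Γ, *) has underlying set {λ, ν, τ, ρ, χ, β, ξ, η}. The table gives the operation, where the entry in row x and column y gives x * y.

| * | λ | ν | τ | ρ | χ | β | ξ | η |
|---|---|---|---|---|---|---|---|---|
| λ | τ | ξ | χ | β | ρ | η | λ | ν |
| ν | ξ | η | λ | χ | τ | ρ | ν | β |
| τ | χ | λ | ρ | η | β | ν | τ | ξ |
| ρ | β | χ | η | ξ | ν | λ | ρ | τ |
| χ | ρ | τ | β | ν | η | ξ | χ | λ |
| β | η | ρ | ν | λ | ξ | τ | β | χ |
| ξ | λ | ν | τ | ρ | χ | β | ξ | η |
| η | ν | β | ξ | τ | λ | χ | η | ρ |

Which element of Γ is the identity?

The identity e satisfies e * x = x for all x, so its row in the table reproduces the column headers.
Row ξ reads: λ, ν, τ, ρ, χ, β, ξ, η — exactly the header order. So ξ is the identity.
(Structurally, Γ here is isomorphic to the cyclic group Z_8.)

ξ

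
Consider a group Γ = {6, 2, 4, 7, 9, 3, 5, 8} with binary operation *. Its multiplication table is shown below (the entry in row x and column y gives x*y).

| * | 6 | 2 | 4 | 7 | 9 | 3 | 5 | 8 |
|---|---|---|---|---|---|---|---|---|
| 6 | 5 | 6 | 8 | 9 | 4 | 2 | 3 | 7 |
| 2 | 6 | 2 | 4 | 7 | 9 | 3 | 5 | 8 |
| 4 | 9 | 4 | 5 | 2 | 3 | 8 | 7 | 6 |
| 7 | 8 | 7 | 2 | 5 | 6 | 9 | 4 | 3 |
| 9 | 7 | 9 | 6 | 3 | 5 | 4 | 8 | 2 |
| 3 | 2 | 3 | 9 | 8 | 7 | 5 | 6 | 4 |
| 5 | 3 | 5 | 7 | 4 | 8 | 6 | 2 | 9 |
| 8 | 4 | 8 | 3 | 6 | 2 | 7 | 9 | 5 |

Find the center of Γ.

{2, 5}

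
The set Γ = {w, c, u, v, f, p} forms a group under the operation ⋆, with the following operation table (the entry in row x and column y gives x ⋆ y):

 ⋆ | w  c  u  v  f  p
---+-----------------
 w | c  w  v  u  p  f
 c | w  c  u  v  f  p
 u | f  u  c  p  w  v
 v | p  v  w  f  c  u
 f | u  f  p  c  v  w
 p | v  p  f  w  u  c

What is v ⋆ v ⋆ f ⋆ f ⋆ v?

v

v ⋆ v = f
f ⋆ f = v
v ⋆ f = c
c ⋆ v = v
(Structurally, Γ here is isomorphic to the symmetric group S_3.)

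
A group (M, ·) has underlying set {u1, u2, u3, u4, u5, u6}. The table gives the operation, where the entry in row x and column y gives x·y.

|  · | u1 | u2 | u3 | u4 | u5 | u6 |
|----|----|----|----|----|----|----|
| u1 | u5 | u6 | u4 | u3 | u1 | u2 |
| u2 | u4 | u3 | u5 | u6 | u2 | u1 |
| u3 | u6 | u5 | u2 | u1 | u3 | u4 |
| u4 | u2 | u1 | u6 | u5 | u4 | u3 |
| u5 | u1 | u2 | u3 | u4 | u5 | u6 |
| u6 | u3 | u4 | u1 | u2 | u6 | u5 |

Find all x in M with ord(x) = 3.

{u2, u3}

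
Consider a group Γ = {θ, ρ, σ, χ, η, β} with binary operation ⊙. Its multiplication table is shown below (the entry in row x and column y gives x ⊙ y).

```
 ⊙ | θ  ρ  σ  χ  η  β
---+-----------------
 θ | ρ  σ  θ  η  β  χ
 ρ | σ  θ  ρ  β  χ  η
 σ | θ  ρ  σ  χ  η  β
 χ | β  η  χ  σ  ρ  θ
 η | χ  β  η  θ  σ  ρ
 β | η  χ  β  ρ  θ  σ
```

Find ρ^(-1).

First locate the identity: row σ matches the header, so σ is the identity.
Scan row ρ for σ: ρ ⊙ θ = σ. Hence ρ^(-1) = θ.

θ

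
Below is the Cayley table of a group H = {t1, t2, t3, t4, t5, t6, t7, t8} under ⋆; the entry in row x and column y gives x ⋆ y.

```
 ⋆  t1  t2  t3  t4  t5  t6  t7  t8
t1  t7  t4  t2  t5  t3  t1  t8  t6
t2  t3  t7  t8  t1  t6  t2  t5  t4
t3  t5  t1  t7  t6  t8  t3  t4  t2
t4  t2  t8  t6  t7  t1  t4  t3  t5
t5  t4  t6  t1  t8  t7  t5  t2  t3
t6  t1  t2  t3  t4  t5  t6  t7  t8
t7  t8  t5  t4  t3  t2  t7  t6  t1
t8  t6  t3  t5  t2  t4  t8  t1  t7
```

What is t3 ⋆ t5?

Read row t3, column t5: t3 ⋆ t5 = t8.

t8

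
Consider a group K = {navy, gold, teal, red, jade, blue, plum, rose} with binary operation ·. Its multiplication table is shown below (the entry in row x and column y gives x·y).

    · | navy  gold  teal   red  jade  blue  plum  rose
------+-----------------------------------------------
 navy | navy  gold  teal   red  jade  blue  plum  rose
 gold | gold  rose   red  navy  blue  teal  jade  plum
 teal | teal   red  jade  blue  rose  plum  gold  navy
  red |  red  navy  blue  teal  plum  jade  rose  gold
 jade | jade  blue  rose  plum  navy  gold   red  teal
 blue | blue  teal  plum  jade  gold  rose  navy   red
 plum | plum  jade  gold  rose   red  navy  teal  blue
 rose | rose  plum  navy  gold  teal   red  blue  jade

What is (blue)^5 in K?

blue^1 = blue
blue^2 = blue·blue = rose
blue^3 = rose·blue = red
blue^4 = red·blue = jade
blue^5 = jade·blue = gold

gold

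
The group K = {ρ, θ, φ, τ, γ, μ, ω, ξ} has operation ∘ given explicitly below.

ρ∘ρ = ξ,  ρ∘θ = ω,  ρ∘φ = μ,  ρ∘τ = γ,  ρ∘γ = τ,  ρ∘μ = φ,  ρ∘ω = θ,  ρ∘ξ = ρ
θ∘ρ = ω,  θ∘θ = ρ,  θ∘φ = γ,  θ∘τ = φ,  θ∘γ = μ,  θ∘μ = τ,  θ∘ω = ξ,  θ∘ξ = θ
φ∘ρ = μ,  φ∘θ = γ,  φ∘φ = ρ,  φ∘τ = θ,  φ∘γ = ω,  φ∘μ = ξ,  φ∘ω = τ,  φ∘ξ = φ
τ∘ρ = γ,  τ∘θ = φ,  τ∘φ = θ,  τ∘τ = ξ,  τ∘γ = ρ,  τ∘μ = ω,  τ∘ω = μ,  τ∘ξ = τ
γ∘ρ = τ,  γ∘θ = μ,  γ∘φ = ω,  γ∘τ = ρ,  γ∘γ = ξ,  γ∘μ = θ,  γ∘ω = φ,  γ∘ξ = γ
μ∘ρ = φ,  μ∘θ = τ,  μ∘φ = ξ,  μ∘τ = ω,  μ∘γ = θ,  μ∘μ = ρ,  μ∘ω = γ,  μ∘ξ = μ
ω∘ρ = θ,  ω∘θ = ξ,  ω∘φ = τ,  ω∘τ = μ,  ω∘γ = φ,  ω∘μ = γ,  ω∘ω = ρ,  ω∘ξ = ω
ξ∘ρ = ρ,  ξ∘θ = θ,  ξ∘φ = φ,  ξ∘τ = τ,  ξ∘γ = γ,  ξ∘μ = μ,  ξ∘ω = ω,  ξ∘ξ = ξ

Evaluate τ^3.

τ^1 = τ
τ^2 = τ ∘ τ = ξ
τ^3 = ξ ∘ τ = τ
(Structurally, K here is isomorphic to Z_2 x Z_4.)

τ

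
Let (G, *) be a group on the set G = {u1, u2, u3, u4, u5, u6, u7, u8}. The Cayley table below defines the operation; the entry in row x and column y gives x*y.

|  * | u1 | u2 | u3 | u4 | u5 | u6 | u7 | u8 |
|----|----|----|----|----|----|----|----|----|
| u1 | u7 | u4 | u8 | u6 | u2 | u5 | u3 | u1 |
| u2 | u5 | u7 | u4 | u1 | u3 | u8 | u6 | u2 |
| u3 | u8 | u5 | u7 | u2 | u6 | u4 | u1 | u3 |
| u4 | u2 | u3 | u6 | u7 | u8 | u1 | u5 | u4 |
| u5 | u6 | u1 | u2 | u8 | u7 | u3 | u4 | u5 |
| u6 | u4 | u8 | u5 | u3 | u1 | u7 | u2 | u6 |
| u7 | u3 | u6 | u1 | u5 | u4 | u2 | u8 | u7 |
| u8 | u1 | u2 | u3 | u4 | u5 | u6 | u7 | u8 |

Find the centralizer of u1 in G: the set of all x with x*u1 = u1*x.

Compare row u1 with column u1 entry by entry.
u3*u1 = u8 = u1*u3, so u3 commutes with u1.
u5*u1 = u6 but u1*u5 = u2, so u5 does not.
Collecting the elements that commute with u1: C(u1) = {u1, u3, u7, u8}.

{u1, u3, u7, u8}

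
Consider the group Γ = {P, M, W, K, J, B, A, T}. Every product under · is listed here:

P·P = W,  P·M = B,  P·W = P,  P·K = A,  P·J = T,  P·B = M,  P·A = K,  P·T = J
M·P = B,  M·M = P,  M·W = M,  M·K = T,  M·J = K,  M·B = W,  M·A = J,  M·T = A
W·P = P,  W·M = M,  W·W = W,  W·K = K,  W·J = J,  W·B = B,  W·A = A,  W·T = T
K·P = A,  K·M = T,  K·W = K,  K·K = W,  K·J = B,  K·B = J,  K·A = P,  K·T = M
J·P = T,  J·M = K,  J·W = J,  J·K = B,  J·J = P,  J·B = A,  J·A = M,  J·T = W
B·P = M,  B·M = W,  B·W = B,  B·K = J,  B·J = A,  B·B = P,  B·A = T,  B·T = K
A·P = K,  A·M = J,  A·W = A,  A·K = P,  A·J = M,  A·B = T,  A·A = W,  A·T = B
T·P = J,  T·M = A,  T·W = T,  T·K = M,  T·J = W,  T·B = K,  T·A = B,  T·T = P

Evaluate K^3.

K^1 = K
K^2 = K·K = W
K^3 = W·K = K
(Structurally, Γ here is isomorphic to Z_2 x Z_4.)

K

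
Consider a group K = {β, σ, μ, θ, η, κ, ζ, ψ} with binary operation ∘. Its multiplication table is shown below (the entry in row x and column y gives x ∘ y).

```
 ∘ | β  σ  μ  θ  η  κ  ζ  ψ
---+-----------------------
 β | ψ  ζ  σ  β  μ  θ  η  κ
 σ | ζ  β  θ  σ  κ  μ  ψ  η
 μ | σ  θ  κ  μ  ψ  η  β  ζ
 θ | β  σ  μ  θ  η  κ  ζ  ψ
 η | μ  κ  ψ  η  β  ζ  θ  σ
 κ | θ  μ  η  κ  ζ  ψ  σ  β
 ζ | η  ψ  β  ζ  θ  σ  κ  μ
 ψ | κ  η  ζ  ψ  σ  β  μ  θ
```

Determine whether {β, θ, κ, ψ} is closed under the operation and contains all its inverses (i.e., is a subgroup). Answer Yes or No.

{β, θ, κ, ψ} contains the identity θ.
Checking products: every product of two elements of {β, θ, κ, ψ} (read from the table) lies in {β, θ, κ, ψ}, so the set is closed.
In a finite group, a nonempty closed subset is a subgroup. So {β, θ, κ, ψ} ≤ K.
(Structurally, K here is isomorphic to the cyclic group Z_8.)

Yes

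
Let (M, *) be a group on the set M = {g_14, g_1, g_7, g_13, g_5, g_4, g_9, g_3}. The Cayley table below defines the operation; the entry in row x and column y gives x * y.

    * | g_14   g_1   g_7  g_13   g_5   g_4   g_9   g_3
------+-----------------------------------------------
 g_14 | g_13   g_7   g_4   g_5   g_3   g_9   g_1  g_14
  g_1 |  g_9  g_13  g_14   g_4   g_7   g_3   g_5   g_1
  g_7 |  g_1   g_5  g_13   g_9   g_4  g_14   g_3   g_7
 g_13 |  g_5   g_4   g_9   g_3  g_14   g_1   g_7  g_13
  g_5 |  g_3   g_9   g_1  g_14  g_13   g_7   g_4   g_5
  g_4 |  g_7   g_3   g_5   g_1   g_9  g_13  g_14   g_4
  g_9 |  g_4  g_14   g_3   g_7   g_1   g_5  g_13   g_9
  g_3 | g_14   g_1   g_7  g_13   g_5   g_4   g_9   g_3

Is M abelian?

No

g_7 * g_1 = g_5 but g_1 * g_7 = g_14.
Since g_7 and g_1 do not commute, M is not abelian.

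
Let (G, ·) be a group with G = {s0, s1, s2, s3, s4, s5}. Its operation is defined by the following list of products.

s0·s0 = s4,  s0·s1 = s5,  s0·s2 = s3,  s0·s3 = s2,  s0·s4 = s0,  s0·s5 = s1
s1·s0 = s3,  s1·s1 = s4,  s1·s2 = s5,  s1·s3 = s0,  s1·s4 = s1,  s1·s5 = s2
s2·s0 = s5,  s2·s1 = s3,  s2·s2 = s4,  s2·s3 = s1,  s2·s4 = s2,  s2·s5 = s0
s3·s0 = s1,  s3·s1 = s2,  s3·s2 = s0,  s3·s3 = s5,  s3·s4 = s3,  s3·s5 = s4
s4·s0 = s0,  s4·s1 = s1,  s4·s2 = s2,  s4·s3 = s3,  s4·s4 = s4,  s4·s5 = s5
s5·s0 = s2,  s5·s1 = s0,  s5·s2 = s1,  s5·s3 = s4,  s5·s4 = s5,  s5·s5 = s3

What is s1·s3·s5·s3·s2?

s1·s3 = s0
s0·s5 = s1
s1·s3 = s0
s0·s2 = s3
(Structurally, G here is isomorphic to the symmetric group S_3.)

s3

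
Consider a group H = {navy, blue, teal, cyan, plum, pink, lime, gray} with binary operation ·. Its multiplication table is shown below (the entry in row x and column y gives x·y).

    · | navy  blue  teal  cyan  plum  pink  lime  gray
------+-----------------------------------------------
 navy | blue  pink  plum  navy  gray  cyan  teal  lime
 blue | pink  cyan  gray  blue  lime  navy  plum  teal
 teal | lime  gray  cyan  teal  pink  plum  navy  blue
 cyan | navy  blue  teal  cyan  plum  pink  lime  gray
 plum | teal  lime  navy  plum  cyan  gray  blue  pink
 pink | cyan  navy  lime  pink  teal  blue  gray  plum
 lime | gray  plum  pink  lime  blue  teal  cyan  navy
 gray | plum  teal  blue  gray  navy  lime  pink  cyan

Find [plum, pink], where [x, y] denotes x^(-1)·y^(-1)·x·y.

Identity is cyan; from the table plum^(-1) = plum and pink^(-1) = navy.
plum·navy = teal
teal·plum = pink
pink·pink = blue

blue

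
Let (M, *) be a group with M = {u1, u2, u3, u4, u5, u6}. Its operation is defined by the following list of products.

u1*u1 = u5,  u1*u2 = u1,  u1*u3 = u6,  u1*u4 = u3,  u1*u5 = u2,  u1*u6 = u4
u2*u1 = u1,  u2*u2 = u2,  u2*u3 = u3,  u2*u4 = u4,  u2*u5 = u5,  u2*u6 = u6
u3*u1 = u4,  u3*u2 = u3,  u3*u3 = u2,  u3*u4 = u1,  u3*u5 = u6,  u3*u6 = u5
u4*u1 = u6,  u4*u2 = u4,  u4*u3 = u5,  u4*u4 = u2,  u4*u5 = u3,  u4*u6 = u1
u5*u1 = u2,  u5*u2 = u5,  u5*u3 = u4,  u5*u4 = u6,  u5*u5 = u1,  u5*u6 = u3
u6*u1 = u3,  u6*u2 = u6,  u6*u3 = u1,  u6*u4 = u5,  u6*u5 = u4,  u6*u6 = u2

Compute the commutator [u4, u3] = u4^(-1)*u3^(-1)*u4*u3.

Identity is u2; from the table u4^(-1) = u4 and u3^(-1) = u3.
u4*u3 = u5
u5*u4 = u6
u6*u3 = u1
(Structurally, M here is isomorphic to the symmetric group S_3.)

u1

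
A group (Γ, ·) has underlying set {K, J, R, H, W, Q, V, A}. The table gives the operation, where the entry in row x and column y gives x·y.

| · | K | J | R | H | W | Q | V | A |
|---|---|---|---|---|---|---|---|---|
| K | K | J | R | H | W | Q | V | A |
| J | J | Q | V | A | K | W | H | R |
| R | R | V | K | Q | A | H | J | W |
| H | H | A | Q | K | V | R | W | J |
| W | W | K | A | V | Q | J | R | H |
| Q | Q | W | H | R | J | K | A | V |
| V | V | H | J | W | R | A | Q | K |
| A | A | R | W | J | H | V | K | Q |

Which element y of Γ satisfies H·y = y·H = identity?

H

First locate the identity: row K matches the header, so K is the identity.
Scan row H for K: H·H = K. Hence H^(-1) = H.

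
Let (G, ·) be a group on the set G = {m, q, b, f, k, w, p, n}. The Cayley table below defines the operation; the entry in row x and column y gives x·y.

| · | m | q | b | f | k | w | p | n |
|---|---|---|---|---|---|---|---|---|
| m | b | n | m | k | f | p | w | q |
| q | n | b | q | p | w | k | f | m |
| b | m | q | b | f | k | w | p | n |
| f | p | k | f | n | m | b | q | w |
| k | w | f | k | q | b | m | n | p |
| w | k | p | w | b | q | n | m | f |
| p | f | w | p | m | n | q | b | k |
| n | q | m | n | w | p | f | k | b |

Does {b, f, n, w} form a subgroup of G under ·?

Yes

{b, f, n, w} contains the identity b.
Checking products: every product of two elements of {b, f, n, w} (read from the table) lies in {b, f, n, w}, so the set is closed.
In a finite group, a nonempty closed subset is a subgroup. So {b, f, n, w} ≤ G.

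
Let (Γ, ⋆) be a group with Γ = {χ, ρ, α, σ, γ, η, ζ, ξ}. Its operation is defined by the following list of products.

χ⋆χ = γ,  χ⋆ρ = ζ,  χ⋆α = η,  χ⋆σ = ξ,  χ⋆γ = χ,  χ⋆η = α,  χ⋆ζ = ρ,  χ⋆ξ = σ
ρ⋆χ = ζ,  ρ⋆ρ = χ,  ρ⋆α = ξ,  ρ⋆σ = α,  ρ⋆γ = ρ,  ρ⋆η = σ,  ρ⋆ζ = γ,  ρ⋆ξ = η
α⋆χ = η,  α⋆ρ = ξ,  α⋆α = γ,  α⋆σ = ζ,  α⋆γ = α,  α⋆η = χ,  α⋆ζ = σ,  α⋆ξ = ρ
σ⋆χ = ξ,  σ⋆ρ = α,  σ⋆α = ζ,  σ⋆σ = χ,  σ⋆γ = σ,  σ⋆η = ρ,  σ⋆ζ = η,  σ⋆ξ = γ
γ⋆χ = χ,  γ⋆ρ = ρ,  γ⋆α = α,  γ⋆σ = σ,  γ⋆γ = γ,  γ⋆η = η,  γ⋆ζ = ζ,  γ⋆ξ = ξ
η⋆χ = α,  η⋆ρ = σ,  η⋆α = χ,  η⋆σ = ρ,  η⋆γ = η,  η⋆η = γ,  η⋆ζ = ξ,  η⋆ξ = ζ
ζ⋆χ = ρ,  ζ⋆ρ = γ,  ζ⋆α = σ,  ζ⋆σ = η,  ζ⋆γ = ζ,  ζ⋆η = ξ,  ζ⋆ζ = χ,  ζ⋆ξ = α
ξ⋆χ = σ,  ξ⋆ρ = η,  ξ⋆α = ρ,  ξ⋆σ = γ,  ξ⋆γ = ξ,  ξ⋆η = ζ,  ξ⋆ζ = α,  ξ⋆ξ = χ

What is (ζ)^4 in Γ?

ζ^1 = ζ
ζ^2 = ζ ⋆ ζ = χ
ζ^3 = χ ⋆ ζ = ρ
ζ^4 = ρ ⋆ ζ = γ

γ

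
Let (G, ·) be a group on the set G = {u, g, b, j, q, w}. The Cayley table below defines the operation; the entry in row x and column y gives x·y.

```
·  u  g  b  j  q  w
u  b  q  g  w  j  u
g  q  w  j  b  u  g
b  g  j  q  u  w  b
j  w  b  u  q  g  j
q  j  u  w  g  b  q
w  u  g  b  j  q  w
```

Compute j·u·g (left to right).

j·u = w
w·g = g
(Structurally, G here is isomorphic to the cyclic group Z_6.)

g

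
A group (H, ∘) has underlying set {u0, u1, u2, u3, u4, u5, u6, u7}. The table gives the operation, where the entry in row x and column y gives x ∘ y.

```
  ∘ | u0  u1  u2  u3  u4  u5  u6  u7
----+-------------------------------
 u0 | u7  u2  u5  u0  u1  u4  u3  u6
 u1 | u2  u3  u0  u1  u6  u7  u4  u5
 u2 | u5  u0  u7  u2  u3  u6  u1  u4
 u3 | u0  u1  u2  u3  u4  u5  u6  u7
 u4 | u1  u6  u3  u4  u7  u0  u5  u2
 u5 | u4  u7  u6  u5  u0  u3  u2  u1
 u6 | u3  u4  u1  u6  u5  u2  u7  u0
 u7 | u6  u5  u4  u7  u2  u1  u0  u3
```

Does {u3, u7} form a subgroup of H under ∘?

{u3, u7} contains the identity u3.
Checking products: every product of two elements of {u3, u7} (read from the table) lies in {u3, u7}, so the set is closed.
In a finite group, a nonempty closed subset is a subgroup. So {u3, u7} ≤ H.
(Structurally, H here is isomorphic to Z_2 x Z_4.)

Yes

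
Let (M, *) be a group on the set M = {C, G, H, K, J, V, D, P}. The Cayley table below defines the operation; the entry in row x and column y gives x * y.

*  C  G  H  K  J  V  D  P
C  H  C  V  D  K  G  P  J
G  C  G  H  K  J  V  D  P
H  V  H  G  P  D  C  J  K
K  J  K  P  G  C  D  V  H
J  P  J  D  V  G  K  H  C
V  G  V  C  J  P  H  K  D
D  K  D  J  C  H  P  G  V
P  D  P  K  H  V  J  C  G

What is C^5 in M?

C

C^1 = C
C^2 = C * C = H
C^3 = H * C = V
C^4 = V * C = G
C^5 = G * C = C
(Structurally, M here is isomorphic to the dihedral group D_4.)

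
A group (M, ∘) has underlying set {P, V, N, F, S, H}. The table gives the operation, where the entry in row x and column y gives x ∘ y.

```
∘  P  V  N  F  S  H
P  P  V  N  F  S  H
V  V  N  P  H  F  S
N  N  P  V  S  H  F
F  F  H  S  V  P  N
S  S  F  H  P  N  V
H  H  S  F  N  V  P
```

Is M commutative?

Check whether the table is symmetric across its main diagonal.
Every entry (row x, col y) equals the entry (row y, col x), so M is abelian.

Yes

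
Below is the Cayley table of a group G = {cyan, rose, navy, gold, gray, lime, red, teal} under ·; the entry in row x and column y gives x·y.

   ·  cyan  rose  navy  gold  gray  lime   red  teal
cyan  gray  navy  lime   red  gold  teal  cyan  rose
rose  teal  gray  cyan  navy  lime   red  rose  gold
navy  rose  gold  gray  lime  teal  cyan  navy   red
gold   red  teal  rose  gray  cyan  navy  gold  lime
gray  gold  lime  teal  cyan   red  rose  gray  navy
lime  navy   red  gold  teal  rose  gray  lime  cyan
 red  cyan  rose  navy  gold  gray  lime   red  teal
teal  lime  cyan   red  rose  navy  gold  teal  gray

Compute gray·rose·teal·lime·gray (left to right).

navy

gray·rose = lime
lime·teal = cyan
cyan·lime = teal
teal·gray = navy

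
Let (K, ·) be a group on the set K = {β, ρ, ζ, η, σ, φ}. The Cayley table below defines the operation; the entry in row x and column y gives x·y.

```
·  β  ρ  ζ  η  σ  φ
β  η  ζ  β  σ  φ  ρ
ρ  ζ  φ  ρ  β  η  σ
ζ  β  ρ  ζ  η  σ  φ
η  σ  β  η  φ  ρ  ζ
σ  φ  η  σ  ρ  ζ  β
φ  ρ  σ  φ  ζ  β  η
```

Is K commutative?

Check whether the table is symmetric across its main diagonal.
Every entry (row x, col y) equals the entry (row y, col x), so K is abelian.

Yes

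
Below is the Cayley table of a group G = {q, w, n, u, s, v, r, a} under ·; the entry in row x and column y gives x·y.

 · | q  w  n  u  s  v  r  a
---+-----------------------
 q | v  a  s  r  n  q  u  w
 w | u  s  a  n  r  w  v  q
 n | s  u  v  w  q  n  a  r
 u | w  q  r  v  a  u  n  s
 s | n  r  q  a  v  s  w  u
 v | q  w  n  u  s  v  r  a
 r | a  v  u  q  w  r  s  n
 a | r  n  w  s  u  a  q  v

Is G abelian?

No

r·a = n but a·r = q.
Since r and a do not commute, G is not abelian.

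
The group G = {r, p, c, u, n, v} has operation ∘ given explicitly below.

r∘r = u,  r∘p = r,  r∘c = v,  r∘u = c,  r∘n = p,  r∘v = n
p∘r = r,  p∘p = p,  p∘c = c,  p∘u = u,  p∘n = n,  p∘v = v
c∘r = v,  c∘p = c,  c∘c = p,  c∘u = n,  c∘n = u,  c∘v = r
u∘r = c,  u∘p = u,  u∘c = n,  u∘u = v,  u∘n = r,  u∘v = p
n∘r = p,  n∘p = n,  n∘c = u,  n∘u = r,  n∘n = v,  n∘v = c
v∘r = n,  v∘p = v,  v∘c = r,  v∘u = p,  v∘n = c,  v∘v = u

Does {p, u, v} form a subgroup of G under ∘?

Yes

{p, u, v} contains the identity p.
Checking products: every product of two elements of {p, u, v} (read from the table) lies in {p, u, v}, so the set is closed.
In a finite group, a nonempty closed subset is a subgroup. So {p, u, v} ≤ G.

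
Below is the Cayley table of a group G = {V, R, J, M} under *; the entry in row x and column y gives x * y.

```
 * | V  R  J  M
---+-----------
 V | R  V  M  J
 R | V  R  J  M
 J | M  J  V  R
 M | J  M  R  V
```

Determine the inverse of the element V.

V

First locate the identity: row R matches the header, so R is the identity.
Scan row V for R: V * V = R. Hence V^(-1) = V.
(Structurally, G here is isomorphic to the cyclic group Z_4.)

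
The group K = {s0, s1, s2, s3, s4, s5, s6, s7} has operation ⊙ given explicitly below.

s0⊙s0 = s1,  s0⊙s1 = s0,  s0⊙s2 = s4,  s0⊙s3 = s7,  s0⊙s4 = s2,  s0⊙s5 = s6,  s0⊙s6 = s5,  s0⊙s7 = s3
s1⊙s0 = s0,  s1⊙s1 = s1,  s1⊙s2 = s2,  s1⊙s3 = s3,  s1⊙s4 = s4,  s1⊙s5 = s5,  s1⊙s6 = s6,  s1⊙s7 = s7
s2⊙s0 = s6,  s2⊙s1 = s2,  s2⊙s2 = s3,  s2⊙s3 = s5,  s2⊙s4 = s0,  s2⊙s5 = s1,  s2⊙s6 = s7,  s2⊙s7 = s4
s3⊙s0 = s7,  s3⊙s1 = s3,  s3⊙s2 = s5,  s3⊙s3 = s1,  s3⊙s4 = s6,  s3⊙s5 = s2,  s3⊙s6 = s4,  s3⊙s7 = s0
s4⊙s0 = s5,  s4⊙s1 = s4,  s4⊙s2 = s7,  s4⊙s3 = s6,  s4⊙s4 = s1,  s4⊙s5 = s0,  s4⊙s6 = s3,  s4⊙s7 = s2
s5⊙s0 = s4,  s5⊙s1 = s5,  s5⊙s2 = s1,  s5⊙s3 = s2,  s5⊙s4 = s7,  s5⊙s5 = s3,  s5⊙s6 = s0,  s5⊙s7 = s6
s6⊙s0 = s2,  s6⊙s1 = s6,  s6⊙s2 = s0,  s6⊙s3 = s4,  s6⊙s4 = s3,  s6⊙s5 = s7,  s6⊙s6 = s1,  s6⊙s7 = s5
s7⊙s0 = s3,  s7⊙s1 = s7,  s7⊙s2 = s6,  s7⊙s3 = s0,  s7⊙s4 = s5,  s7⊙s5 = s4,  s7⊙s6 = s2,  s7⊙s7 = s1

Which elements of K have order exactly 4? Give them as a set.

Identity is s1. Compute the order of each non-identity element by repeated multiplication:
  s0: s0 → s1  (order 2)
  s2: s2 → s3 → s5 → s1  (order 4)
  s3: s3 → s1  (order 2)
  s4: s4 → s1  (order 2)
  s5: s5 → s3 → s2 → s1  (order 4)
  s6: s6 → s1  (order 2)
  s7: s7 → s1  (order 2)
Elements of order 4: {s2, s5}.
(Structurally, K here is isomorphic to the dihedral group D_4.)

{s2, s5}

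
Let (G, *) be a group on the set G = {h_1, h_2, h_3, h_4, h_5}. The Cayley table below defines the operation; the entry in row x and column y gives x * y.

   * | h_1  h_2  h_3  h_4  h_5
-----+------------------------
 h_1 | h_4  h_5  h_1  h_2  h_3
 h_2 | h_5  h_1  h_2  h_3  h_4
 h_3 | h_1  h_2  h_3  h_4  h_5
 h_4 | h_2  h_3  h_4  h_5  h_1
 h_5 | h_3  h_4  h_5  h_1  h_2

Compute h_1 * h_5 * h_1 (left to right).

h_1 * h_5 = h_3
h_3 * h_1 = h_1

h_1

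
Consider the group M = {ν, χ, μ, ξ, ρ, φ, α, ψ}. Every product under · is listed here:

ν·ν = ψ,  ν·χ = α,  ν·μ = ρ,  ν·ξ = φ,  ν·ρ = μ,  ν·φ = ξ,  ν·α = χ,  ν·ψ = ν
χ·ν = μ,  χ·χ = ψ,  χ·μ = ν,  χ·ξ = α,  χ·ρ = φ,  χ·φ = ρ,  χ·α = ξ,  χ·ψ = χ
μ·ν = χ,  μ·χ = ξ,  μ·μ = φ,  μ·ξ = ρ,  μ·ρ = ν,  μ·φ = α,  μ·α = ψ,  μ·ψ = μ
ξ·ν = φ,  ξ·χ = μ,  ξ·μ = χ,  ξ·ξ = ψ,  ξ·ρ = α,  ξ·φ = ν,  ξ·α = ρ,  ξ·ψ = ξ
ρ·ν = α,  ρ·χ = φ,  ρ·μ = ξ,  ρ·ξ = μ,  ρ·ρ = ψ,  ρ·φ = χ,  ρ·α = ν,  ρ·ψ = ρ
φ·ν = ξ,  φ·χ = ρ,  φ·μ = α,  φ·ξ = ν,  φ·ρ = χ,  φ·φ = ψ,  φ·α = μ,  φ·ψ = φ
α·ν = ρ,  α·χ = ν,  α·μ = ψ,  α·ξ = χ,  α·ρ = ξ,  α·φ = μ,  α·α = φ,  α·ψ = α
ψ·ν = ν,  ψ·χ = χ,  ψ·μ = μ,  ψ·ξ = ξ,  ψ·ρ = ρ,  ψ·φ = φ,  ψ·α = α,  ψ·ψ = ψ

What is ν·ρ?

Read row ν, column ρ: ν·ρ = μ.

μ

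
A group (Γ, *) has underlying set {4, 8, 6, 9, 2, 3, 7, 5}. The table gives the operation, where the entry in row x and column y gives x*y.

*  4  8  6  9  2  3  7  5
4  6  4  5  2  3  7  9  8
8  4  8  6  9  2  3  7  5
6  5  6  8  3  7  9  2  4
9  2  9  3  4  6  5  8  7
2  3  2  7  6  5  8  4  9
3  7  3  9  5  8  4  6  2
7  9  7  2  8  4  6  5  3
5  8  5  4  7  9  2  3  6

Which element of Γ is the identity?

8

The identity e satisfies e*x = x for all x, so its row in the table reproduces the column headers.
Row 8 reads: 4, 8, 6, 9, 2, 3, 7, 5 — exactly the header order. So 8 is the identity.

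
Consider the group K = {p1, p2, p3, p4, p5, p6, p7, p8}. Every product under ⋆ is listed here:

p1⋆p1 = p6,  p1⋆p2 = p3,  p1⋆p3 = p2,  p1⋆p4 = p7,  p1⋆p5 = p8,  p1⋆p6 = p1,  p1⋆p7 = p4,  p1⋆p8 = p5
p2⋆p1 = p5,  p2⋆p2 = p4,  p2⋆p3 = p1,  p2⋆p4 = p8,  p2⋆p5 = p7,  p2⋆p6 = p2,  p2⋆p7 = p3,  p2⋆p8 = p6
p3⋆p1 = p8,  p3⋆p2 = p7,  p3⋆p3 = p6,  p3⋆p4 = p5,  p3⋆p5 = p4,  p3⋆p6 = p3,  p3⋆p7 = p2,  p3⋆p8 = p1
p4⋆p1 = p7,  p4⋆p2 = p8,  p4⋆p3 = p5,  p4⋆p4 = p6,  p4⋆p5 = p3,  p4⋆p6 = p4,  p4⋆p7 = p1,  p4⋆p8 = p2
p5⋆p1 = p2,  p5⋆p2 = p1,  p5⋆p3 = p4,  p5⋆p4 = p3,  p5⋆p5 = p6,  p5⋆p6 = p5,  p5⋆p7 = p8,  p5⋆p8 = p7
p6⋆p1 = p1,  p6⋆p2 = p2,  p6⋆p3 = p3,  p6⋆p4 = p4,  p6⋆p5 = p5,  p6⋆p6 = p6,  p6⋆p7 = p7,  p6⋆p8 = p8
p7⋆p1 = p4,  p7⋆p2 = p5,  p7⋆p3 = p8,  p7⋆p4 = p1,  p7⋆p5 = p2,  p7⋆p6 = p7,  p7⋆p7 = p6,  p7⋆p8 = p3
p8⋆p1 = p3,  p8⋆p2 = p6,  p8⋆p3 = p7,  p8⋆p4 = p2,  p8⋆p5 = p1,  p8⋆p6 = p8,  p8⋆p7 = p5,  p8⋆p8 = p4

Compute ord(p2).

The identity element is p6 (its row matches the header).
p2^1 = p2
p2^2 = p2 ⋆ p2 = p4
p2^3 = p4 ⋆ p2 = p8
p2^4 = p8 ⋆ p2 = p6
The first power of p2 equal to the identity is p2^4, so ord(p2) = 4.
(Structurally, K here is isomorphic to the dihedral group D_4.)

4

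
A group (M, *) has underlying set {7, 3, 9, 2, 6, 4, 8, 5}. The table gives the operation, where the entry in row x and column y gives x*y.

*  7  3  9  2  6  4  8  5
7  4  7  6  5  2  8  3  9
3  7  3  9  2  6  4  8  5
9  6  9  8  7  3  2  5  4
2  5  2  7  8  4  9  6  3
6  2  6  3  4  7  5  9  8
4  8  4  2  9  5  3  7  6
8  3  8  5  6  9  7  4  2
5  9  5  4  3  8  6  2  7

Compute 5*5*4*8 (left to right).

4

5*5 = 7
7*4 = 8
8*8 = 4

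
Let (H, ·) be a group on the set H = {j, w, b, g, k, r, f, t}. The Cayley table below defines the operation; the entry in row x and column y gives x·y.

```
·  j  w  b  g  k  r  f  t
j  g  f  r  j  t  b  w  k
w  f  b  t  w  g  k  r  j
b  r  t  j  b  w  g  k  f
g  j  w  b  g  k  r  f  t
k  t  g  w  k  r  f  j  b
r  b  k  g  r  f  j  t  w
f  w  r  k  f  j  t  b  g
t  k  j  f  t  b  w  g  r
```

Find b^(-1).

First locate the identity: row g matches the header, so g is the identity.
Scan row b for g: b·r = g. Hence b^(-1) = r.

r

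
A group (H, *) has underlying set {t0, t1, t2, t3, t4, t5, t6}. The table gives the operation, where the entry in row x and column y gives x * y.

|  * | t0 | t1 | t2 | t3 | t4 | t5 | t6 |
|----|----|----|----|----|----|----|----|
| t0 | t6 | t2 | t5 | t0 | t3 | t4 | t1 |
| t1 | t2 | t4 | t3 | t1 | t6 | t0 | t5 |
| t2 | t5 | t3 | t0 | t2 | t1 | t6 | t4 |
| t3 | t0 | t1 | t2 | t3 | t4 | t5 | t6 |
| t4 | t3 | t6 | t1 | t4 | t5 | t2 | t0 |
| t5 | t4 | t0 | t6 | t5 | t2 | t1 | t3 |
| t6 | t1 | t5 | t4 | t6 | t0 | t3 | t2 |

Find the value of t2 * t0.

Read row t2, column t0: t2 * t0 = t5.

t5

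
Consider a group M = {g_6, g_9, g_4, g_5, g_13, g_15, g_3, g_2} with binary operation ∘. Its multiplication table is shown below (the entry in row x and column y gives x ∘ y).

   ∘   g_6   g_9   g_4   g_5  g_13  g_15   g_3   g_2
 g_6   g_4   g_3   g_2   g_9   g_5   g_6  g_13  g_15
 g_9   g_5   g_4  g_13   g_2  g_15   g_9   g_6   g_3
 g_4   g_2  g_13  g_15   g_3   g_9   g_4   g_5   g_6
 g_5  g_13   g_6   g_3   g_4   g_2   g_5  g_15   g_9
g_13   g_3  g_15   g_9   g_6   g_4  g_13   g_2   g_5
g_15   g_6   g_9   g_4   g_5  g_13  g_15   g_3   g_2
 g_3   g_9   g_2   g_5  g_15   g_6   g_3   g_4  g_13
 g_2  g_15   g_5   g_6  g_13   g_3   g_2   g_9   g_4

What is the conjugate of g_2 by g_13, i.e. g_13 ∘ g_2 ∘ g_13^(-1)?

The identity is g_15. In row g_13, the entry g_15 sits in column g_9, so g_13^(-1) = g_9.
g_13 ∘ g_2 = g_5
g_5 ∘ g_9 = g_6

g_6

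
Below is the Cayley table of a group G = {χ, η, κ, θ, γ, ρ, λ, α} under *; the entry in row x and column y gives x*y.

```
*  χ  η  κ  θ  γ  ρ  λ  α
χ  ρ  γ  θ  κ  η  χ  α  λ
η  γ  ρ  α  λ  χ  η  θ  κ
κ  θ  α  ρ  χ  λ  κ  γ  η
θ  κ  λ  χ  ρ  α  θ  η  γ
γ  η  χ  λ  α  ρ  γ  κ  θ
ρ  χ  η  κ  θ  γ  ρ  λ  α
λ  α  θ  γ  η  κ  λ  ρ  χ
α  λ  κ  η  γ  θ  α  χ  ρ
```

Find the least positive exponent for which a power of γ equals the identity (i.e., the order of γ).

The identity element is ρ (its row matches the header).
γ^1 = γ
γ^2 = γ*γ = ρ
The first power of γ equal to the identity is γ^2, so ord(γ) = 2.
(Structurally, G here is isomorphic to the elementary abelian group (Z_2)^3.)

2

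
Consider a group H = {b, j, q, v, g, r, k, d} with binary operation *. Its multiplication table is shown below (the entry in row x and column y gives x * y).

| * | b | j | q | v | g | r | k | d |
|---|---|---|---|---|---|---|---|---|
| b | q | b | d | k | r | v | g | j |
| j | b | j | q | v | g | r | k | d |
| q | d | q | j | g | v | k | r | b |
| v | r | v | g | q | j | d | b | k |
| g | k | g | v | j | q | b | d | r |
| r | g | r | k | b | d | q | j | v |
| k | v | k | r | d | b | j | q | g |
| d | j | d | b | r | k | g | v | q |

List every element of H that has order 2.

Identity is j. Compute the order of each non-identity element by repeated multiplication:
  b: b → q → d → j  (order 4)
  q: q → j  (order 2)
  v: v → q → g → j  (order 4)
  g: g → q → v → j  (order 4)
  r: r → q → k → j  (order 4)
  k: k → q → r → j  (order 4)
  d: d → q → b → j  (order 4)
Elements of order 2: {q}.

{q}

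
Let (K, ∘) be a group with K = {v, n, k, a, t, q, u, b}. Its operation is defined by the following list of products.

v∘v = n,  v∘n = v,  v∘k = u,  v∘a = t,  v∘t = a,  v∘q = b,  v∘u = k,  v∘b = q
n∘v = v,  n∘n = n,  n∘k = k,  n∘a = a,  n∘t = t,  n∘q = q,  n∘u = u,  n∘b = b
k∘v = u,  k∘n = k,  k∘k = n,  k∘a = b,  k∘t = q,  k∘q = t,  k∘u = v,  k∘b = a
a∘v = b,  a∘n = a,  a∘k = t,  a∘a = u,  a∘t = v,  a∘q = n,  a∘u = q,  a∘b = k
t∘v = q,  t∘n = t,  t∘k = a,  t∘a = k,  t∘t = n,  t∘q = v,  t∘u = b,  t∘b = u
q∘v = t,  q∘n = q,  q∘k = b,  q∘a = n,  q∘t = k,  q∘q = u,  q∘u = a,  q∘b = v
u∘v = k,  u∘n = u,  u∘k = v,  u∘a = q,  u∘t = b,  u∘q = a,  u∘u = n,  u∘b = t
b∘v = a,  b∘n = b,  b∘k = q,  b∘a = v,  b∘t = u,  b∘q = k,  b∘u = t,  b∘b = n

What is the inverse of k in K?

First locate the identity: row n matches the header, so n is the identity.
Scan row k for n: k ∘ k = n. Hence k^(-1) = k.

k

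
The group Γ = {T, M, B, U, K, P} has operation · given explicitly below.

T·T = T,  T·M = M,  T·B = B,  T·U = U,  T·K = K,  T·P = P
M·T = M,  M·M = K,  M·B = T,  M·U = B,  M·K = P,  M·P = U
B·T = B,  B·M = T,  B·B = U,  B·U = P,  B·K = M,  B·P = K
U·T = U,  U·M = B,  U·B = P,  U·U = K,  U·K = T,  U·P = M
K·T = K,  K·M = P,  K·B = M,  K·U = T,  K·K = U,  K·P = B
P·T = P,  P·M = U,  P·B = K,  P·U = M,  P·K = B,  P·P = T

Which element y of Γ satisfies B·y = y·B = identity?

First locate the identity: row T matches the header, so T is the identity.
Scan row B for T: B·M = T. Hence B^(-1) = M.
(Structurally, Γ here is isomorphic to the cyclic group Z_6.)

M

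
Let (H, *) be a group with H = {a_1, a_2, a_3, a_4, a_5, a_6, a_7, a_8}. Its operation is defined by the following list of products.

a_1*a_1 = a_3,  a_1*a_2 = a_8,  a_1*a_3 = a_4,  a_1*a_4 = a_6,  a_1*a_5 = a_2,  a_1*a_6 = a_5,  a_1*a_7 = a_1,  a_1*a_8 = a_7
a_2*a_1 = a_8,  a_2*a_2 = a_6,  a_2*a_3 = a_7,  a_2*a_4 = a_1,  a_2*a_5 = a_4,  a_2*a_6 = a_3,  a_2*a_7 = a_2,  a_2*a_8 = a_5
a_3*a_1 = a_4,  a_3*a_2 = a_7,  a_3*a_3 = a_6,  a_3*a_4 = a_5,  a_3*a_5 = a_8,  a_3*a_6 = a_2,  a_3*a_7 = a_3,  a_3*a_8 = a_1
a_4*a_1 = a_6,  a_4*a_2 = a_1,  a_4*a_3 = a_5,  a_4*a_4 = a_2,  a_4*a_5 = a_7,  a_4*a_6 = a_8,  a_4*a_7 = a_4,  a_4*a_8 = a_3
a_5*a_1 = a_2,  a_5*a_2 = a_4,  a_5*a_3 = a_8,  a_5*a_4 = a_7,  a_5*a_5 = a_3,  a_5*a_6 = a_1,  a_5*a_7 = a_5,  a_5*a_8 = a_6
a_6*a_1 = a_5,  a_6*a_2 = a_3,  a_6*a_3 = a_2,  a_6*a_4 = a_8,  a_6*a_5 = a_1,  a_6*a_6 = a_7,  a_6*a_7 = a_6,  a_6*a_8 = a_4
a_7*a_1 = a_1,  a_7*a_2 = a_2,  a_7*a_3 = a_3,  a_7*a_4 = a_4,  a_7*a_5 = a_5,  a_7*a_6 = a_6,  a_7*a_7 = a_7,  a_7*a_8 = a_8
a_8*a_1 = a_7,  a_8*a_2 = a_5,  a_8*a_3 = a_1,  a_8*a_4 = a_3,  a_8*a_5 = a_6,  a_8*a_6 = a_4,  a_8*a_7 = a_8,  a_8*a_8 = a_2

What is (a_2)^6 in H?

a_2^1 = a_2
a_2^2 = a_2 * a_2 = a_6
a_2^3 = a_6 * a_2 = a_3
a_2^4 = a_3 * a_2 = a_7
a_2^5 = a_7 * a_2 = a_2
a_2^6 = a_2 * a_2 = a_6
(Structurally, H here is isomorphic to the cyclic group Z_8.)

a_6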